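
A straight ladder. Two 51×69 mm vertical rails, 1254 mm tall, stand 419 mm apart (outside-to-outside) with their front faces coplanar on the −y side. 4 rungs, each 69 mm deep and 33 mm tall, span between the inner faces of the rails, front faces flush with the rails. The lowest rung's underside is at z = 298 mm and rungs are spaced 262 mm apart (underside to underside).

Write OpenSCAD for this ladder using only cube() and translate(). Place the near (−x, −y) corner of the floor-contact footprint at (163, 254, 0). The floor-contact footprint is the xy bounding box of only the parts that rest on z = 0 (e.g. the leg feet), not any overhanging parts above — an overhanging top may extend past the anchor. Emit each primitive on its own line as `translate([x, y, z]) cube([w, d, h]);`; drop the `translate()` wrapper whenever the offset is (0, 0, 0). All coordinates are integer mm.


translate([163, 254, 0]) cube([51, 69, 1254]);
translate([531, 254, 0]) cube([51, 69, 1254]);
translate([214, 254, 298]) cube([317, 69, 33]);
translate([214, 254, 560]) cube([317, 69, 33]);
translate([214, 254, 822]) cube([317, 69, 33]);
translate([214, 254, 1084]) cube([317, 69, 33]);


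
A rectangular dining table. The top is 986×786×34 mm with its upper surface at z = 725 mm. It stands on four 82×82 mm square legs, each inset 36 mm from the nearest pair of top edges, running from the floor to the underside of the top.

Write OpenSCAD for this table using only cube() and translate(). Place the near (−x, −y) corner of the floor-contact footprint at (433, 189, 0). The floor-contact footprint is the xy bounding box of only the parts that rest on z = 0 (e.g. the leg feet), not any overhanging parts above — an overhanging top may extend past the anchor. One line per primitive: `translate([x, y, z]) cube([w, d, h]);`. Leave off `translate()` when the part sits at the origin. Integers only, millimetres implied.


// leg_h = 725 - 34 = 691
translate([397, 153, 691]) cube([986, 786, 34]);
translate([433, 189, 0]) cube([82, 82, 691]);
translate([1265, 189, 0]) cube([82, 82, 691]);
translate([433, 821, 0]) cube([82, 82, 691]);
translate([1265, 821, 0]) cube([82, 82, 691]);


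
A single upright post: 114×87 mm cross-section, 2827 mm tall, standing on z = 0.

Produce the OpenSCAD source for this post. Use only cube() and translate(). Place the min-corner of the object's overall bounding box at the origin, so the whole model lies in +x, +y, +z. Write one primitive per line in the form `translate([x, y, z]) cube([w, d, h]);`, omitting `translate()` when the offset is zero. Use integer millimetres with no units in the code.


cube([114, 87, 2827]);


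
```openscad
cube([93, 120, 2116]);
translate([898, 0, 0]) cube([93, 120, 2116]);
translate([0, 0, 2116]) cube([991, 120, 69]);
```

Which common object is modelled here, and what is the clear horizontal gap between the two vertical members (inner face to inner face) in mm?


A door frame. The clear opening width is 805 mm.

Two 2116 mm tall posts with a header on top — a door frame. The left jamb is 93 mm wide at x = 0; the right jamb starts at x = 898. The clear opening is 898 − 93 = 805 mm.


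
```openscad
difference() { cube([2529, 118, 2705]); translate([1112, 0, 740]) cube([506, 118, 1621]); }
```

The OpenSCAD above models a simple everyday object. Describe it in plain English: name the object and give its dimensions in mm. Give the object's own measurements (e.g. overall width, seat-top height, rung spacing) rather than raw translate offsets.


A wall 2529 mm long (x), 118 mm thick (y), 2705 mm tall, with a rectangular window opening cut through it. The opening is 506 mm wide and 1621 mm tall; its sill is at z = 740 mm and its near (−x) edge is 1112 mm from the wall's −x end. The opening passes through the full wall thickness.


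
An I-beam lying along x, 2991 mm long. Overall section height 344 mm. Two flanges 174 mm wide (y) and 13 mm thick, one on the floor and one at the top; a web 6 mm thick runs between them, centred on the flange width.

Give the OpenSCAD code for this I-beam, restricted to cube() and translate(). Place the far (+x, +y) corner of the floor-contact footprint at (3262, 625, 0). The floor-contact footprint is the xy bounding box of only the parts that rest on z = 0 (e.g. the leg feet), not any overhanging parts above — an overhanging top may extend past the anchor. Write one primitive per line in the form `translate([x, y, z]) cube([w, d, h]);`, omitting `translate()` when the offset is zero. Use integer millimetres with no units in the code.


translate([271, 451, 0]) cube([2991, 174, 13]);
translate([271, 535, 13]) cube([2991, 6, 318]);
translate([271, 451, 331]) cube([2991, 174, 13]);


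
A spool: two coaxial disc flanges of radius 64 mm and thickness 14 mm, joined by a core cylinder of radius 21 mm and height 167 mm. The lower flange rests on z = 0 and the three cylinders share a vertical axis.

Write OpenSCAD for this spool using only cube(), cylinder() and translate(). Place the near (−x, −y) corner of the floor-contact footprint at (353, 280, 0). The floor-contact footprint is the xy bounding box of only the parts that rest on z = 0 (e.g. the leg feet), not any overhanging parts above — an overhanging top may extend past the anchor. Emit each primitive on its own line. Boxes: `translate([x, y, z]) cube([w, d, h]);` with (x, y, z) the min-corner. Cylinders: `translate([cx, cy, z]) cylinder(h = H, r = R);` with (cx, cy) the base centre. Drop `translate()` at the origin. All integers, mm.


translate([417, 344, 0]) cylinder(h = 14, r = 64);
translate([417, 344, 14]) cylinder(h = 167, r = 21);
translate([417, 344, 181]) cylinder(h = 14, r = 64);


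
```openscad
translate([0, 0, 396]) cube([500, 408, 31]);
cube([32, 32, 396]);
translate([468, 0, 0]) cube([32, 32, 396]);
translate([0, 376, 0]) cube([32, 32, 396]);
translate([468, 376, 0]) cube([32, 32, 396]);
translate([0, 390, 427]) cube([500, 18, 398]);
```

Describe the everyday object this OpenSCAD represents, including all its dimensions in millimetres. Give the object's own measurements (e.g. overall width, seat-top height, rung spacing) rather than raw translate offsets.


A chair. The seat is a 500×408×31 mm slab with its top at z = 427 mm, on four 32×32 mm corner legs (flush with the seat edges, standing on z = 0). A flat backrest 18 mm thick, 398 mm tall, spans the full seat width and rises from the seat top along its +y edge, rear face flush with the rear of the seat.


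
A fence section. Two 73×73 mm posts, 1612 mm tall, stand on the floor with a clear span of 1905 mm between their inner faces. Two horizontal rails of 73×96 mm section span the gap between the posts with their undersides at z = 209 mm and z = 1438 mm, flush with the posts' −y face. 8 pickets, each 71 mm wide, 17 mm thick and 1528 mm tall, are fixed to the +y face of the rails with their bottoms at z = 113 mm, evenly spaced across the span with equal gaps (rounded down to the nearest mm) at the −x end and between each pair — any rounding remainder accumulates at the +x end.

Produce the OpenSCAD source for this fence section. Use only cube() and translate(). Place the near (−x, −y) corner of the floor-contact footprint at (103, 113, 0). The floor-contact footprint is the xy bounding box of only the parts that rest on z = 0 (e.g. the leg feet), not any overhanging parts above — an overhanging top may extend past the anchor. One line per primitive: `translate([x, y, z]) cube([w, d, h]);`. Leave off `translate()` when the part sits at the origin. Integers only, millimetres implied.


translate([103, 113, 0]) cube([73, 73, 1612]);
translate([2081, 113, 0]) cube([73, 73, 1612]);
translate([176, 113, 209]) cube([1905, 73, 96]);
translate([176, 113, 1438]) cube([1905, 73, 96]);
translate([324, 186, 113]) cube([71, 17, 1528]);
translate([543, 186, 113]) cube([71, 17, 1528]);
translate([762, 186, 113]) cube([71, 17, 1528]);
translate([981, 186, 113]) cube([71, 17, 1528]);
translate([1200, 186, 113]) cube([71, 17, 1528]);
translate([1419, 186, 113]) cube([71, 17, 1528]);
translate([1638, 186, 113]) cube([71, 17, 1528]);
translate([1857, 186, 113]) cube([71, 17, 1528]);


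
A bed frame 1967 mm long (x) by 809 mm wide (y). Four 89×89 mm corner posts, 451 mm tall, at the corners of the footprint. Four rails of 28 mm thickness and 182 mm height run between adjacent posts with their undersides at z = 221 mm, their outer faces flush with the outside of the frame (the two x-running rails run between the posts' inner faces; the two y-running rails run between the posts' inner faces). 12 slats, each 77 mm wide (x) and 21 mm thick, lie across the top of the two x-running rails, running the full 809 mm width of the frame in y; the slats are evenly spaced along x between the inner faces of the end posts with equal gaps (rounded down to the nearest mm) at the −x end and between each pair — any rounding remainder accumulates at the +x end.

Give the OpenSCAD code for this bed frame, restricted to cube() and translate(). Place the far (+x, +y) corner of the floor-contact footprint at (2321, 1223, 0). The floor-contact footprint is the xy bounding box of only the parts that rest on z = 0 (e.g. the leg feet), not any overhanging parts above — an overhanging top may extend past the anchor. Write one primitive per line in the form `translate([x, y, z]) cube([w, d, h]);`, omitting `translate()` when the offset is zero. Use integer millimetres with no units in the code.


translate([354, 414, 0]) cube([89, 89, 451]);
translate([354, 1134, 0]) cube([89, 89, 451]);
translate([2232, 414, 0]) cube([89, 89, 451]);
translate([2232, 1134, 0]) cube([89, 89, 451]);
translate([443, 414, 221]) cube([1789, 28, 182]);
translate([443, 1195, 221]) cube([1789, 28, 182]);
translate([354, 503, 221]) cube([28, 631, 182]);
translate([2293, 503, 221]) cube([28, 631, 182]);
translate([509, 414, 403]) cube([77, 809, 21]);
translate([652, 414, 403]) cube([77, 809, 21]);
translate([795, 414, 403]) cube([77, 809, 21]);
translate([938, 414, 403]) cube([77, 809, 21]);
translate([1081, 414, 403]) cube([77, 809, 21]);
translate([1224, 414, 403]) cube([77, 809, 21]);
translate([1367, 414, 403]) cube([77, 809, 21]);
translate([1510, 414, 403]) cube([77, 809, 21]);
translate([1653, 414, 403]) cube([77, 809, 21]);
translate([1796, 414, 403]) cube([77, 809, 21]);
translate([1939, 414, 403]) cube([77, 809, 21]);
translate([2082, 414, 403]) cube([77, 809, 21]);


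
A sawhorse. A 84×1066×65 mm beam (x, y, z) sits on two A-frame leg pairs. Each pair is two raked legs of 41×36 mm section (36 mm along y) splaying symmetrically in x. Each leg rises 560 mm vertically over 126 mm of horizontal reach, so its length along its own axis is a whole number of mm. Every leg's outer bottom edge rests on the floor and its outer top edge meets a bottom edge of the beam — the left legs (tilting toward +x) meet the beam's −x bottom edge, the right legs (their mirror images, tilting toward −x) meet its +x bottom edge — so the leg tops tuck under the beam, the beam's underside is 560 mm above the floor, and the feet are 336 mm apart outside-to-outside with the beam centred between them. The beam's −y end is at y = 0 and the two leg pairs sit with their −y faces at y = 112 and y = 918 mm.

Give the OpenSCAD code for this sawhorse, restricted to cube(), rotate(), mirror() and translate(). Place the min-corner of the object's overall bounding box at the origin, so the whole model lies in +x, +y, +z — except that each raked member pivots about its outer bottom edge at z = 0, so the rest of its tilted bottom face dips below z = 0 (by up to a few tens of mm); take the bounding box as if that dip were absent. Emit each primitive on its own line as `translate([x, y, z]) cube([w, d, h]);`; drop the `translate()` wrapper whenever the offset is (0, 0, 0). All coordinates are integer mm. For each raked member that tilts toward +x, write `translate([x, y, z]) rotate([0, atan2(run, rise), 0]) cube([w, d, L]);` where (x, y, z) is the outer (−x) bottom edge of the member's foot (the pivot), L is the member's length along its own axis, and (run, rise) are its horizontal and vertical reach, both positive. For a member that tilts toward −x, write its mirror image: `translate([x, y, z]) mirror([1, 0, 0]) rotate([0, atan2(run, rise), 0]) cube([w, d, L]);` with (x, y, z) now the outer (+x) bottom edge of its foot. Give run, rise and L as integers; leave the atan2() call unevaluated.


// leg length = √(126² + 560²) = 574
// right-leg outer foot x = 2·126 + 84 = 336
// beam min-corner = (126, 0, 560)
translate([126, 0, 560]) cube([84, 1066, 65]);
translate([0, 112, 0]) rotate([0, atan2(126, 560), 0]) cube([41, 36, 574]);
translate([336, 112, 0]) mirror([1, 0, 0]) rotate([0, atan2(126, 560), 0]) cube([41, 36, 574]);
translate([0, 918, 0]) rotate([0, atan2(126, 560), 0]) cube([41, 36, 574]);
translate([336, 918, 0]) mirror([1, 0, 0]) rotate([0, atan2(126, 560), 0]) cube([41, 36, 574]);


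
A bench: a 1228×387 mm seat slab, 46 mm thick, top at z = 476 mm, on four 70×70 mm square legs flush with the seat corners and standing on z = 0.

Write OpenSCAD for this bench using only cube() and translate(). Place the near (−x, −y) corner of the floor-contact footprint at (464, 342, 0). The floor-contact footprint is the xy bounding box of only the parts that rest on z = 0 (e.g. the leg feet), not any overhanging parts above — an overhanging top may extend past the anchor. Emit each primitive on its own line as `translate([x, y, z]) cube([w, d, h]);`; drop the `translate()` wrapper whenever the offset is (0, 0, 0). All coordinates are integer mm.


translate([464, 342, 430]) cube([1228, 387, 46]);
translate([464, 342, 0]) cube([70, 70, 430]);
translate([464, 659, 0]) cube([70, 70, 430]);
translate([1622, 342, 0]) cube([70, 70, 430]);
translate([1622, 659, 0]) cube([70, 70, 430]);


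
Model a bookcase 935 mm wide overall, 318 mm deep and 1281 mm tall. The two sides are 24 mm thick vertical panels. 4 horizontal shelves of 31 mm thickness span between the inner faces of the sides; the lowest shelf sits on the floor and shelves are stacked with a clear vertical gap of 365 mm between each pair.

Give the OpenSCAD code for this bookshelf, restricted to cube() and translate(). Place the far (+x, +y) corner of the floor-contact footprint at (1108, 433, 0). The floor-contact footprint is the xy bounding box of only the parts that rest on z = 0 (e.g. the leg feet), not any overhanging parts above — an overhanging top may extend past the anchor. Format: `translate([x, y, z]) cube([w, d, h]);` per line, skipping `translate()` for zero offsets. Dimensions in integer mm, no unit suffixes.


translate([173, 115, 0]) cube([24, 318, 1281]);
translate([1084, 115, 0]) cube([24, 318, 1281]);
translate([197, 115, 0]) cube([887, 318, 31]);
translate([197, 115, 396]) cube([887, 318, 31]);
translate([197, 115, 792]) cube([887, 318, 31]);
translate([197, 115, 1188]) cube([887, 318, 31]);


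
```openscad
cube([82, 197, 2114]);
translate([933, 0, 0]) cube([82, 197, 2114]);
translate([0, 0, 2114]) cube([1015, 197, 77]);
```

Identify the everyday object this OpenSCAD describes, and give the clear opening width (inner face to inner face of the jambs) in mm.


A door frame. The clear opening width is 851 mm.

Two 2114 mm tall posts with a header on top — a door frame. The left jamb is 82 mm wide at x = 0; the right jamb starts at x = 933. The clear opening is 933 − 82 = 851 mm.


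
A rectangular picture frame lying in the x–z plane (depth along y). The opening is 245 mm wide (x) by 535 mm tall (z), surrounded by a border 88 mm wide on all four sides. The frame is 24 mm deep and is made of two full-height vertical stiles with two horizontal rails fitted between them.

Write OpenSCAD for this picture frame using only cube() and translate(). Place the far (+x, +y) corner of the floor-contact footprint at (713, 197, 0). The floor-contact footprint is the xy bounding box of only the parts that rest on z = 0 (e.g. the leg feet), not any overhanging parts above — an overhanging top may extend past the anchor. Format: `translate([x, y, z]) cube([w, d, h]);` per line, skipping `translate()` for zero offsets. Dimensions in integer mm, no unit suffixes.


translate([292, 173, 0]) cube([88, 24, 711]);
translate([625, 173, 0]) cube([88, 24, 711]);
translate([380, 173, 0]) cube([245, 24, 88]);
translate([380, 173, 623]) cube([245, 24, 88]);


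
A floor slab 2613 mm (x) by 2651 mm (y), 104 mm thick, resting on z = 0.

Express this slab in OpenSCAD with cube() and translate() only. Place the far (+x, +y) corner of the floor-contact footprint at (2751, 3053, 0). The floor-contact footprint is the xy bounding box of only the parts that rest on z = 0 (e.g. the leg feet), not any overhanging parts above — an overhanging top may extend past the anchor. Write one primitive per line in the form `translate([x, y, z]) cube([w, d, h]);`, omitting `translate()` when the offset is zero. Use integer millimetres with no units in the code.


translate([138, 402, 0]) cube([2613, 2651, 104]);


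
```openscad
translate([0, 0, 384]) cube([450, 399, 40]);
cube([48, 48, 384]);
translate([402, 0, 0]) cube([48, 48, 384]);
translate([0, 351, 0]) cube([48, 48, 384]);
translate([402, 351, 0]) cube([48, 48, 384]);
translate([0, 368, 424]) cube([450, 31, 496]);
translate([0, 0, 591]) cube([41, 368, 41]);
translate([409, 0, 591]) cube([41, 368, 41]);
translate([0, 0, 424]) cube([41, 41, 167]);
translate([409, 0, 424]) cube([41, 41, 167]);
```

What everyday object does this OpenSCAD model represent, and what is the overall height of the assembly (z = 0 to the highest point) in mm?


A chair. The overall height is 920 mm.

A slab on four corner posts with a tall panel at the back — a chair. The seat slab sits at z = 384 with thickness 40, and the 496 mm backrest starts at the seat top, so the overall height is 384 + 40 + 496 = 920 mm.


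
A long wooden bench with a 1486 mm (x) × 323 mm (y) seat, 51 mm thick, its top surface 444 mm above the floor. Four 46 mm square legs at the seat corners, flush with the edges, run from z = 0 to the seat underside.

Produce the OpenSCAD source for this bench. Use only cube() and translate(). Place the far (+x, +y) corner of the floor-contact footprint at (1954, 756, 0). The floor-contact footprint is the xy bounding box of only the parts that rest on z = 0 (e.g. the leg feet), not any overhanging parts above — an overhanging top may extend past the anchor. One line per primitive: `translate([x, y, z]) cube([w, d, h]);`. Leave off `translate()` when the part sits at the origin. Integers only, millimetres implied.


translate([468, 433, 393]) cube([1486, 323, 51]);
translate([468, 433, 0]) cube([46, 46, 393]);
translate([468, 710, 0]) cube([46, 46, 393]);
translate([1908, 433, 0]) cube([46, 46, 393]);
translate([1908, 710, 0]) cube([46, 46, 393]);


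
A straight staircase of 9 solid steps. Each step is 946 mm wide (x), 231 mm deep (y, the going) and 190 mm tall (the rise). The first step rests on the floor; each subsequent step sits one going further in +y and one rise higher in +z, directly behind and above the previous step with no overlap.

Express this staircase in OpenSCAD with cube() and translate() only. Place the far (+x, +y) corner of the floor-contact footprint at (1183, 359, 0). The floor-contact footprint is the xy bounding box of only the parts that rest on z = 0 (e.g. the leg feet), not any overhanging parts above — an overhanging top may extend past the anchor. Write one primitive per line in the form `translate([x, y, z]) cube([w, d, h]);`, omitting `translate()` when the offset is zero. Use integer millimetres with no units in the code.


translate([237, 128, 0]) cube([946, 231, 190]);
translate([237, 359, 190]) cube([946, 231, 190]);
translate([237, 590, 380]) cube([946, 231, 190]);
translate([237, 821, 570]) cube([946, 231, 190]);
translate([237, 1052, 760]) cube([946, 231, 190]);
translate([237, 1283, 950]) cube([946, 231, 190]);
translate([237, 1514, 1140]) cube([946, 231, 190]);
translate([237, 1745, 1330]) cube([946, 231, 190]);
translate([237, 1976, 1520]) cube([946, 231, 190]);


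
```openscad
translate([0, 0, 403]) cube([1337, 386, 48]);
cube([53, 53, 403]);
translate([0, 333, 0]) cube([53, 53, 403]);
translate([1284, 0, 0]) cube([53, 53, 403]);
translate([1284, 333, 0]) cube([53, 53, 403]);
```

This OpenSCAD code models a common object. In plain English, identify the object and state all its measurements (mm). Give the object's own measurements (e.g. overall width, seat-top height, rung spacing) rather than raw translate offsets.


A long wooden bench with a 1337 mm (x) × 386 mm (y) seat, 48 mm thick, its top surface 451 mm above the floor. Four 53 mm square legs at the seat corners, flush with the edges, run from z = 0 to the seat underside.


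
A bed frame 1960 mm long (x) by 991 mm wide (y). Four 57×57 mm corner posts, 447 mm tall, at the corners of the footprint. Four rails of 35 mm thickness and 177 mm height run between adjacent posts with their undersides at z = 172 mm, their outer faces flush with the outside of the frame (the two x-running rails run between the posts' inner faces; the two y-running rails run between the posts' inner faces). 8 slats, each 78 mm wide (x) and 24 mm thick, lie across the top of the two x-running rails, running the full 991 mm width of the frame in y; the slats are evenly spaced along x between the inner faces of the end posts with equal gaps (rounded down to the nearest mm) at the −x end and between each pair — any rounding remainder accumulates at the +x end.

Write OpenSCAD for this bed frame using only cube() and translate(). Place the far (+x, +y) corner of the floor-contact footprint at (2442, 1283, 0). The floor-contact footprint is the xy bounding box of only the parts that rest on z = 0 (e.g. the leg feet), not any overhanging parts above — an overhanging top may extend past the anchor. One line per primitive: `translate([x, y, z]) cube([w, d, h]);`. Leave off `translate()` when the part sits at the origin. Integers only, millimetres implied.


// slat z = rail_z + rail_h = 172 + 177 = 349
// slat gap = ⌊(1846 − 8·78) / 9⌋ = 135
translate([482, 292, 0]) cube([57, 57, 447]);
translate([482, 1226, 0]) cube([57, 57, 447]);
translate([2385, 292, 0]) cube([57, 57, 447]);
translate([2385, 1226, 0]) cube([57, 57, 447]);
translate([539, 292, 172]) cube([1846, 35, 177]);
translate([539, 1248, 172]) cube([1846, 35, 177]);
translate([482, 349, 172]) cube([35, 877, 177]);
translate([2407, 349, 172]) cube([35, 877, 177]);
translate([674, 292, 349]) cube([78, 991, 24]);
translate([887, 292, 349]) cube([78, 991, 24]);
translate([1100, 292, 349]) cube([78, 991, 24]);
translate([1313, 292, 349]) cube([78, 991, 24]);
translate([1526, 292, 349]) cube([78, 991, 24]);
translate([1739, 292, 349]) cube([78, 991, 24]);
translate([1952, 292, 349]) cube([78, 991, 24]);
translate([2165, 292, 349]) cube([78, 991, 24]);


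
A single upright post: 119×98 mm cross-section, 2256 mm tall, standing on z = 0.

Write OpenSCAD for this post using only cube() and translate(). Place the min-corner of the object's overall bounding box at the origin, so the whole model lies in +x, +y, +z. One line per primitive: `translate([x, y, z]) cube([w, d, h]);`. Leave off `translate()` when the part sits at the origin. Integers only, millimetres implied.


cube([119, 98, 2256]);


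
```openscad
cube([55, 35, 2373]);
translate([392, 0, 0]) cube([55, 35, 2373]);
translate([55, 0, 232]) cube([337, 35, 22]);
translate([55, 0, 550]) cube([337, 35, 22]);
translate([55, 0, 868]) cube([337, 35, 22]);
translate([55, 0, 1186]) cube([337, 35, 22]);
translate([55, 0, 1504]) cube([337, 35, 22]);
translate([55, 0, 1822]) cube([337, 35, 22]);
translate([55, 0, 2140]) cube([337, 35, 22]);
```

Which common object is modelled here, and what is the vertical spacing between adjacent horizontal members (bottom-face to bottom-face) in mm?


A ladder. The rung spacing is 318 mm.

Two tall 55×35 posts with 7 short bars between them — a ladder. Adjacent rungs sit at z = 232 and z = 550, so the spacing is 550 − 232 = 318 mm.


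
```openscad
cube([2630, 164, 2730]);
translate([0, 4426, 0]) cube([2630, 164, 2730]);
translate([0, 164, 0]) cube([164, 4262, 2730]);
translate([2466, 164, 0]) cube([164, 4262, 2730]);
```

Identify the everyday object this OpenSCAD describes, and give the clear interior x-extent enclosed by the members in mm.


A house (or room) frame. The interior width is 2302 mm.

Four 2730 mm walls enclosing a rectangle with no floor or roof — a room or house frame. Outside width is 2630 mm and wall thickness is 164 mm, so the interior width is 2630 − 2 × 164 = 2302 mm.


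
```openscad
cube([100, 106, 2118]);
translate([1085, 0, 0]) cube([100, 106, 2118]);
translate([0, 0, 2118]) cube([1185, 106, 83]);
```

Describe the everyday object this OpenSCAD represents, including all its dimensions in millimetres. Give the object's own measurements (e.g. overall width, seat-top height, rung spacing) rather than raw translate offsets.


A door frame. The clear opening is 985 mm wide and 2118 mm high. Two 100 mm wide jambs, 106 mm deep, stand either side of the opening from the floor to the top of the opening. A 83 mm thick head sits across the top of both jambs, spanning the full outside width of the frame.


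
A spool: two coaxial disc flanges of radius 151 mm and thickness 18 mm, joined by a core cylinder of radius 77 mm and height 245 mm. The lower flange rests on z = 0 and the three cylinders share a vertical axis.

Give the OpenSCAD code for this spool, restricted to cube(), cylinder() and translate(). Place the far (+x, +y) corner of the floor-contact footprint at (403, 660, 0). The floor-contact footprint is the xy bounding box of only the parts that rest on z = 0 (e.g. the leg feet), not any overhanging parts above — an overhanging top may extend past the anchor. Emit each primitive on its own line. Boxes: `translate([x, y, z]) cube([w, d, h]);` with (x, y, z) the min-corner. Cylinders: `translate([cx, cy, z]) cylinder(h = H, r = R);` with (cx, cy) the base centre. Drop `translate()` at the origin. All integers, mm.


translate([252, 509, 0]) cylinder(h = 18, r = 151);
translate([252, 509, 18]) cylinder(h = 245, r = 77);
translate([252, 509, 263]) cylinder(h = 18, r = 151);


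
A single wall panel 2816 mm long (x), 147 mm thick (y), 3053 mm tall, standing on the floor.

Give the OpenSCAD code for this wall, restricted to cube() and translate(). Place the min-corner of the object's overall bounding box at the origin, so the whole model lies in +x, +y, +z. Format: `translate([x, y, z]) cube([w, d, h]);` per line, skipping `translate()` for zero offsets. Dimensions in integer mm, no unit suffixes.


cube([2816, 147, 3053]);


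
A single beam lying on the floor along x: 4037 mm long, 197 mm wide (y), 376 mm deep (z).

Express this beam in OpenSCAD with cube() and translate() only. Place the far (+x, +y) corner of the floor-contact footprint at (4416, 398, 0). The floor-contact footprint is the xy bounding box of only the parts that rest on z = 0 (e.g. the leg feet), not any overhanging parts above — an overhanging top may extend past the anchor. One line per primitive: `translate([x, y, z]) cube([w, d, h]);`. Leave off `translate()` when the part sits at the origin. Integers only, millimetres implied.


translate([379, 201, 0]) cube([4037, 197, 376]);


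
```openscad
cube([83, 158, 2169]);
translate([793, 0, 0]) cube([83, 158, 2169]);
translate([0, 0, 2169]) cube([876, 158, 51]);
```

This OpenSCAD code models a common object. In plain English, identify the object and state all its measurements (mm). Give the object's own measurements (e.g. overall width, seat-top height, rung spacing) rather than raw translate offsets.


A door frame. The clear opening is 710 mm wide and 2169 mm high. Two 83 mm wide jambs, 158 mm deep, stand either side of the opening from the floor to the top of the opening. A 51 mm thick head sits across the top of both jambs, spanning the full outside width of the frame.


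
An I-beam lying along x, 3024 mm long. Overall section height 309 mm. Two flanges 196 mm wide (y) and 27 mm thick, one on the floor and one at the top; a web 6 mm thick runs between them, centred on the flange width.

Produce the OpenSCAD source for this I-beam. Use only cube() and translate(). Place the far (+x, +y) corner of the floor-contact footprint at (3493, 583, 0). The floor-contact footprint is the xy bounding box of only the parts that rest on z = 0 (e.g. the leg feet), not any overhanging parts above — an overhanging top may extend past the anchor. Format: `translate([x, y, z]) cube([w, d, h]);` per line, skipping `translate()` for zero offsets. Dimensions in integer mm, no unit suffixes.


translate([469, 387, 0]) cube([3024, 196, 27]);
translate([469, 482, 27]) cube([3024, 6, 255]);
translate([469, 387, 282]) cube([3024, 196, 27]);


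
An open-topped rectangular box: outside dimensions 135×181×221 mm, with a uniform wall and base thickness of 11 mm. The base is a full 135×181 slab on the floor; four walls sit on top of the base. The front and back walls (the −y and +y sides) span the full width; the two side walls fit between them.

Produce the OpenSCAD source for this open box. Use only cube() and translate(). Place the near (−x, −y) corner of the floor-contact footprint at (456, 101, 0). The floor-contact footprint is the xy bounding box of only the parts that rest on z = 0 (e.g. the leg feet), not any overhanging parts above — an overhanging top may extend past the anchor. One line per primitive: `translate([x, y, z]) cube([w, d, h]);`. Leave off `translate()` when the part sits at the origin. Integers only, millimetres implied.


translate([456, 101, 0]) cube([135, 181, 11]);
translate([456, 101, 11]) cube([135, 11, 210]);
translate([456, 271, 11]) cube([135, 11, 210]);
translate([456, 112, 11]) cube([11, 159, 210]);
translate([580, 112, 11]) cube([11, 159, 210]);


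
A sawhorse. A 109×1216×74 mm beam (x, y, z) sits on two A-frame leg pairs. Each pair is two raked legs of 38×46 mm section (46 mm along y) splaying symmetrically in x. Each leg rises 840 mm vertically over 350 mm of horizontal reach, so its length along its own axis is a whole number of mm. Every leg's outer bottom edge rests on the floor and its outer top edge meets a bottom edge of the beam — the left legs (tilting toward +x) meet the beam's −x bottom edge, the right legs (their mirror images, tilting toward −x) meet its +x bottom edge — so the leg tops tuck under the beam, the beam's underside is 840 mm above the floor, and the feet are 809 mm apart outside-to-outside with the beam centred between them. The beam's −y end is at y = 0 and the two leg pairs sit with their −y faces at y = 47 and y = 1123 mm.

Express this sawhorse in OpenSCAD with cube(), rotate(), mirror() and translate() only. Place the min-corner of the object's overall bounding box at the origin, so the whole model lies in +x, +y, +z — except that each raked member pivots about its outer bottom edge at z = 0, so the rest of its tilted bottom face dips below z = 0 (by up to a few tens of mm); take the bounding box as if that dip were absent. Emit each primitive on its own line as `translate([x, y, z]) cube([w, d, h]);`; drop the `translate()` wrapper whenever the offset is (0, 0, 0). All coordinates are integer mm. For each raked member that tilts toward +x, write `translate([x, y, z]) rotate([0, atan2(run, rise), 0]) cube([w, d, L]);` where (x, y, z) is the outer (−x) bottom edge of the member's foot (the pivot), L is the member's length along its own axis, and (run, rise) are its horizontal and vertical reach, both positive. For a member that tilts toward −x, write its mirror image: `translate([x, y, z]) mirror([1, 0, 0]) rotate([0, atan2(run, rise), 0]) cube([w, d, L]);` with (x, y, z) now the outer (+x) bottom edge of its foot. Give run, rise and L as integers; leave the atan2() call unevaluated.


translate([350, 0, 840]) cube([109, 1216, 74]);
translate([0, 47, 0]) rotate([0, atan2(350, 840), 0]) cube([38, 46, 910]);
translate([809, 47, 0]) mirror([1, 0, 0]) rotate([0, atan2(350, 840), 0]) cube([38, 46, 910]);
translate([0, 1123, 0]) rotate([0, atan2(350, 840), 0]) cube([38, 46, 910]);
translate([809, 1123, 0]) mirror([1, 0, 0]) rotate([0, atan2(350, 840), 0]) cube([38, 46, 910]);


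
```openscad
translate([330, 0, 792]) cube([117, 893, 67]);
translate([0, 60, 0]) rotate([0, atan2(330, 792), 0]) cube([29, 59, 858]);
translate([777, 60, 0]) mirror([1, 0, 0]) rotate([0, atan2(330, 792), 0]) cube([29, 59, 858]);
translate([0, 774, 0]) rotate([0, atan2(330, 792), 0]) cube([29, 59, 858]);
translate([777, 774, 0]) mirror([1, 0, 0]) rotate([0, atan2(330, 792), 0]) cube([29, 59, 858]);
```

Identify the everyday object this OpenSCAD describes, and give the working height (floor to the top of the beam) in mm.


A sawhorse. The overall height is 859 mm.

A beam across two mirrored pairs of raked legs — a sawhorse. The beam's underside is at z = 792 (matching the legs' vertical rise in atan2(330, 792)) and the beam is 67 mm tall, so its top is at 792 + 67 = 859 mm. The raked legs top out at the beam's underside, so that is the highest point.


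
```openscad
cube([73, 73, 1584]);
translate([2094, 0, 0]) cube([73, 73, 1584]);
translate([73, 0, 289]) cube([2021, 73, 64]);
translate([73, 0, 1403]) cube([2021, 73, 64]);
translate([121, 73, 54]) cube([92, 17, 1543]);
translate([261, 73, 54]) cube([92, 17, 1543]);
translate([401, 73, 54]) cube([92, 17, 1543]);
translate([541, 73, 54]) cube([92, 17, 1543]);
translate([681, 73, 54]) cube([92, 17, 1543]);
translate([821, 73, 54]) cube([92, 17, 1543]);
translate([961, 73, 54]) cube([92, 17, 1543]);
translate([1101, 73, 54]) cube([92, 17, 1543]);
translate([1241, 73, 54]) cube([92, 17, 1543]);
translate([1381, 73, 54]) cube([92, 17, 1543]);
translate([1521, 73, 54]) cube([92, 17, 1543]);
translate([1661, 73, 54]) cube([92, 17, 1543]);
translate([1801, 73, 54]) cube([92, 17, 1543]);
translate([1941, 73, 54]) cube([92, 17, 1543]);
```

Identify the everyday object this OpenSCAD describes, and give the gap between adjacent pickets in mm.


A fence section. The picket gap is 48 mm.

Two posts, two rails, 14 pickets — a fence section. Span 2021 mm holds 14 pickets of 92 mm with 15 equal gaps: ⌊(2021 − 14·92) / 15⌋ = 48 mm.


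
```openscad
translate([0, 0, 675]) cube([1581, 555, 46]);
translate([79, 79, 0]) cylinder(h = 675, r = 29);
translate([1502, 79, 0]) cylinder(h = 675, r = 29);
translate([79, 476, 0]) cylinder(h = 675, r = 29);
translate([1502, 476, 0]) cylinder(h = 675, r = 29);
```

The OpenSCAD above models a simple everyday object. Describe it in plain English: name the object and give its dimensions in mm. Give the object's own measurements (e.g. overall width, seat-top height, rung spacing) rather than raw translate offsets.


A rectangular dining table. The top is 1581×555×46 mm with its upper surface at z = 721 mm. It stands on four round legs of 58 mm diameter, each leg's bounding box inset 50 mm from the nearest pair of top edges, running from the floor to the underside of the top.


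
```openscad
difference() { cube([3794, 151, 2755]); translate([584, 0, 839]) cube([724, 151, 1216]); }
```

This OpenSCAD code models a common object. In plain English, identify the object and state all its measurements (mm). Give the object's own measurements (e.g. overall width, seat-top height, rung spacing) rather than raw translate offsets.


A wall 3794 mm long (x), 151 mm thick (y), 2755 mm tall, with a rectangular window opening cut through it. The opening is 724 mm wide and 1216 mm tall; its sill is at z = 839 mm and its near (−x) edge is 584 mm from the wall's −x end. The opening passes through the full wall thickness.


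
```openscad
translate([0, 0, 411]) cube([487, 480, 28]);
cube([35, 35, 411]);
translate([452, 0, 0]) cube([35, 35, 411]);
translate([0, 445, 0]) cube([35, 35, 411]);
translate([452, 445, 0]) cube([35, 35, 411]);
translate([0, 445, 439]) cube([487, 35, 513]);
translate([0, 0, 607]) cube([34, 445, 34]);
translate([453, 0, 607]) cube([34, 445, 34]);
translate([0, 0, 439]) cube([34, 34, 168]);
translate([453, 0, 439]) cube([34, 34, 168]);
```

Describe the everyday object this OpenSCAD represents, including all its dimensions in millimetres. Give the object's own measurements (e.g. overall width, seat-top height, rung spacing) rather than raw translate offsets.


A chair. The seat is a 487×480×28 mm slab with its top at z = 439 mm, on four 35×35 mm corner legs (flush with the seat edges, standing on z = 0). A flat backrest 35 mm thick, 513 mm tall, spans the full seat width and rises from the seat top along its +y edge, rear face flush with the rear of the seat. Two armrests of 34×34 mm section run along each side from the seat's front edge to the front of the backrest, top faces 202 mm above the seat top and outer faces flush with the seat's x-edges; a 34×34 mm post under the front of each armrest stands on the seat at the front corner.


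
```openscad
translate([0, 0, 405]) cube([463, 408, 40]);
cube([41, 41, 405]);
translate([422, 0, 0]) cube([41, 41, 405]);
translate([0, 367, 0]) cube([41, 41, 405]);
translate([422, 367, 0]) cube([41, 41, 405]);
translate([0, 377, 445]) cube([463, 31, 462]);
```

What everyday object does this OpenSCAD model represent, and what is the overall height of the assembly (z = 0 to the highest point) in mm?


A chair. The overall height is 907 mm.

A slab on four corner posts with a tall panel at the back — a chair. The seat slab sits at z = 405 with thickness 40, and the 462 mm backrest starts at the seat top, so the overall height is 405 + 40 + 462 = 907 mm.


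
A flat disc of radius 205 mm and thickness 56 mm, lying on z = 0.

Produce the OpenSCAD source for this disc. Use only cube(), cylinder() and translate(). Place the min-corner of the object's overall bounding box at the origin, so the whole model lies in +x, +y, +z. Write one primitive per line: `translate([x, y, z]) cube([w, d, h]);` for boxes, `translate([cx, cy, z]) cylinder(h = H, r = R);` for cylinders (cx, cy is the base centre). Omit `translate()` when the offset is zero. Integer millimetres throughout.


translate([205, 205, 0]) cylinder(h = 56, r = 205);


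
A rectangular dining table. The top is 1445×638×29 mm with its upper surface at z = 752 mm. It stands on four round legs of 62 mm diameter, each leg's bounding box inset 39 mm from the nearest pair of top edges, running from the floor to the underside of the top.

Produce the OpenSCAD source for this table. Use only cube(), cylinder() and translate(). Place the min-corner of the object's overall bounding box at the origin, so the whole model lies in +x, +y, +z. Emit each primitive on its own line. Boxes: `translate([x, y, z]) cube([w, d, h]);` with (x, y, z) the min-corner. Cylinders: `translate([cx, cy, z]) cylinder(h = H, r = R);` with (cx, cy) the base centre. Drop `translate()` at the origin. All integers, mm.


translate([0, 0, 723]) cube([1445, 638, 29]);
translate([70, 70, 0]) cylinder(h = 723, r = 31);
translate([1375, 70, 0]) cylinder(h = 723, r = 31);
translate([70, 568, 0]) cylinder(h = 723, r = 31);
translate([1375, 568, 0]) cylinder(h = 723, r = 31);


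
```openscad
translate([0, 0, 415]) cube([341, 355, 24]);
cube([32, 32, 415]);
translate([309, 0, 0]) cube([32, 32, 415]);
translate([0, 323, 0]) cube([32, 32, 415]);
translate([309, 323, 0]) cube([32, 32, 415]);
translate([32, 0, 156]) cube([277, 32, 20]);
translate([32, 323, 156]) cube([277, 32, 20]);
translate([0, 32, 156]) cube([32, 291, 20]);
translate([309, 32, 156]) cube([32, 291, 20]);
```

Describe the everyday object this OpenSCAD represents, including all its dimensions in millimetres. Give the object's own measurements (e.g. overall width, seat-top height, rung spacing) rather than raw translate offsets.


A simple wooden stool: a rectangular seat 341 mm (x) by 355 mm (y), 24 mm thick, top face at z = 439 mm, on four square legs, each 32×32 mm in cross-section. The legs rest on z = 0, each flush with a corner of the seat. Four stretchers, 32 mm wide and 20 mm tall, connect adjacent legs with their undersides at z = 156 mm, each running between the inner faces of the legs it joins and aligned with the legs' outer faces on the other axis.
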